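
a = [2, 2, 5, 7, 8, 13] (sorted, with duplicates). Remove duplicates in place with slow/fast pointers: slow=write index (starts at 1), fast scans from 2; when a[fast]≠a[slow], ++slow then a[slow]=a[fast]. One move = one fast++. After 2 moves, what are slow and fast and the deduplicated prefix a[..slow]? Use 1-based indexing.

slow=1 fast=2: a[fast]=2=a[slow] dup, fast++
slow=1 fast=3: a[fast]=5≠a[slow]=2 write a[2]=5, slow++,fast++

slow=2, fast=4, prefix=[2, 5]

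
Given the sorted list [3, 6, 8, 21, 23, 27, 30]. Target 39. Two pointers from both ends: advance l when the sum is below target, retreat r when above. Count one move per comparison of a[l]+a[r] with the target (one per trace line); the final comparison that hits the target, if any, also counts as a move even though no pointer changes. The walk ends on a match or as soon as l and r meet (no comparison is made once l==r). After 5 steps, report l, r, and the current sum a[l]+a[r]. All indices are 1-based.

l=4, r=5, sum=44

[1,7] 3+30=33 <39 → l++
[2,7] 6+30=36 <39 → l++
[3,7] 8+30=38 <39 → l++
[4,7] 21+30=51 >39 → r--
[4,6] 21+27=48 >39 → r--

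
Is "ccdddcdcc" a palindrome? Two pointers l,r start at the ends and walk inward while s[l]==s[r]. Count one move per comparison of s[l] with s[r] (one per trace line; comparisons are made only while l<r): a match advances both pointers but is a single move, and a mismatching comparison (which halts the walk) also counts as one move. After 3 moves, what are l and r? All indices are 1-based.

l=4, r=6

l=1 r=9: 'c'=='c', l++,r--
l=2 r=8: 'c'=='c', l++,r--
l=3 r=7: 'd'=='d', l++,r--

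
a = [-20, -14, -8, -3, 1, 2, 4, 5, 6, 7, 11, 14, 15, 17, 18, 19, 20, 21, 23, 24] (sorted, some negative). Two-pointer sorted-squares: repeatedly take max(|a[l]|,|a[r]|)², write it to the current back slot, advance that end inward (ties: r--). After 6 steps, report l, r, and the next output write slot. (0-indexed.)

[0,19] |-20|<=|24| out[19]=576 → r--
[0,18] |-20|<=|23| out[18]=529 → r--
[0,17] |-20|<=|21| out[17]=441 → r--
[0,16] |-20|<=|20| out[16]=400 → r--
[0,15] |-20|>|19| out[15]=400 → l++
[1,15] |-14|<=|19| out[14]=361 → r--

l=1, r=14, next write slot=13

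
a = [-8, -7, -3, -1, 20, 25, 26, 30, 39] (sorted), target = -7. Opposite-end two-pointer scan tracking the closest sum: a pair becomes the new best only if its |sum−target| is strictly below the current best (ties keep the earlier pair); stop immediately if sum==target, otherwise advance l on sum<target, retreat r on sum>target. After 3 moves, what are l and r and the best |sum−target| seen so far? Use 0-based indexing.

l=0, r=5, best |Δ|=25

[0,8] -8+39=31 d=38 * → r--
[0,7] -8+30=22 d=29 * → r--
[0,6] -8+26=18 d=25 * → r--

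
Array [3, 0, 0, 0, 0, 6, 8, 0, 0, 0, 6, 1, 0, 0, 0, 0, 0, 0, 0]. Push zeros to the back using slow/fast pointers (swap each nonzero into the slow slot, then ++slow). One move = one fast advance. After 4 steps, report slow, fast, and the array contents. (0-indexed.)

(s=0,f=0) a[fast]=3≠0 swap→a[0]=3 → slow++,fast++
(s=1,f=1) a[fast]=0 → fast++
(s=1,f=2) a[fast]=0 → fast++
(s=1,f=3) a[fast]=0 → fast++

slow=1, fast=4, a=[3, 0, 0, 0, 0, 6, 8, 0, 0, 0, 6, 1, 0, 0, 0, 0, 0, 0, 0]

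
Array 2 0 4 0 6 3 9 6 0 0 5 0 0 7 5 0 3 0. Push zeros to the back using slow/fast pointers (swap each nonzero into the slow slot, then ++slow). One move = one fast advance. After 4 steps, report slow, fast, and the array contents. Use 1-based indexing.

slow=1 fast=1: a[fast]=2≠0 swap→a[1]=2, slow++,fast++
slow=2 fast=2: a[fast]=0, fast++
slow=2 fast=3: a[fast]=4≠0 swap→a[2]=4, slow++,fast++
slow=3 fast=4: a[fast]=0, fast++

slow=3, fast=5, a=[2, 4, 0, 0, 6, 3, 9, 6, 0, 0, 5, 0, 0, 7, 5, 0, 3, 0]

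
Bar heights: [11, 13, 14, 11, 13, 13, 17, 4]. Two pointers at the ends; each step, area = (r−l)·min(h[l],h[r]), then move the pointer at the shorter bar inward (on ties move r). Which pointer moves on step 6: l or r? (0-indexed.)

[0,7] min(11,4)*7=28 best=28 * → r--
[0,6] min(11,17)*6=66 best=66 * → l++
[1,6] min(13,17)*5=65 best=66 → l++
[2,6] min(14,17)*4=56 best=66 → l++
[3,6] min(11,17)*3=33 best=66 → l++
[4,6] min(13,17)*2=26 best=66 → l++

l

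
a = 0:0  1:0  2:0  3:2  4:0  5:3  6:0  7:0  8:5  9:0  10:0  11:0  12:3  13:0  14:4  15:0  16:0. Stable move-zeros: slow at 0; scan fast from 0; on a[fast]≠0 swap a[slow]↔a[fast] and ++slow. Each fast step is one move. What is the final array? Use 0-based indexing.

[2, 3, 5, 3, 4, 0, 0, 0, 0, 0, 0, 0, 0, 0, 0, 0, 0]

(s=0,f=0) a[fast]=0 → fast++
(s=0,f=1) a[fast]=0 → fast++
(s=0,f=2) a[fast]=0 → fast++
(s=0,f=3) a[fast]=2≠0 swap→a[0]=2 → slow++,fast++
(s=1,f=4) a[fast]=0 → fast++
(s=1,f=5) a[fast]=3≠0 swap→a[1]=3 → slow++,fast++
(s=2,f=6) a[fast]=0 → fast++
(s=2,f=7) a[fast]=0 → fast++
(s=2,f=8) a[fast]=5≠0 swap→a[2]=5 → slow++,fast++
(s=3,f=9) a[fast]=0 → fast++
(s=3,f=10) a[fast]=0 → fast++
(s=3,f=11) a[fast]=0 → fast++
(s=3,f=12) a[fast]=3≠0 swap→a[3]=3 → slow++,fast++
(s=4,f=13) a[fast]=0 → fast++
(s=4,f=14) a[fast]=4≠0 swap→a[4]=4 → slow++,fast++
(s=5,f=15) a[fast]=0 → fast++
(s=5,f=16) a[fast]=0 → fast++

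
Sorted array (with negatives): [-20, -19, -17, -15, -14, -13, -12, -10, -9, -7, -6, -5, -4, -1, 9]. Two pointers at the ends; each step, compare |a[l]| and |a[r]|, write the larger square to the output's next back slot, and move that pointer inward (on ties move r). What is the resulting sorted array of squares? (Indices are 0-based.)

[1, 16, 25, 36, 49, 81, 81, 100, 144, 169, 196, 225, 289, 361, 400]

l=0 r=14: |-20|>|9| out[14]=400, l++
l=1 r=14: |-19|>|9| out[13]=361, l++
l=2 r=14: |-17|>|9| out[12]=289, l++
l=3 r=14: |-15|>|9| out[11]=225, l++
l=4 r=14: |-14|>|9| out[10]=196, l++
l=5 r=14: |-13|>|9| out[9]=169, l++
l=6 r=14: |-12|>|9| out[8]=144, l++
l=7 r=14: |-10|>|9| out[7]=100, l++
l=8 r=14: |-9|<=|9| out[6]=81, r--
l=8 r=13: |-9|>|-1| out[5]=81, l++
l=9 r=13: |-7|>|-1| out[4]=49, l++
l=10 r=13: |-6|>|-1| out[3]=36, l++
l=11 r=13: |-5|>|-1| out[2]=25, l++
l=12 r=13: |-4|>|-1| out[1]=16, l++
l=13 r=13: |-1|<=|-1| out[0]=1, r--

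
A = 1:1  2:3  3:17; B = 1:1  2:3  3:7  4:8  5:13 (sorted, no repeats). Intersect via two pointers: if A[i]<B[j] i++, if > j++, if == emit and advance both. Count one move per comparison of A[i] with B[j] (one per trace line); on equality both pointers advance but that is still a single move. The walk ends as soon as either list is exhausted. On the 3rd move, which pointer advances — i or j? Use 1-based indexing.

[i=1,j=1] 1==1 emit → i++,j++
[i=2,j=2] 3==3 emit → i++,j++
[i=3,j=3] 17>7 → j++

j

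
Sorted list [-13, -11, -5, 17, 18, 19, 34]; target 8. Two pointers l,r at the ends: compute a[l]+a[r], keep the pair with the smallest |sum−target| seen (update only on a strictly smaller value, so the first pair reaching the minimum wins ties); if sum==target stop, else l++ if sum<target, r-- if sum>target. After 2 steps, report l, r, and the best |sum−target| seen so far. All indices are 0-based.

l=1, r=5, best |Δ|=2

[0,6] -13+34=21 d=13 * → r--
[0,5] -13+19=6 d=2 * → l++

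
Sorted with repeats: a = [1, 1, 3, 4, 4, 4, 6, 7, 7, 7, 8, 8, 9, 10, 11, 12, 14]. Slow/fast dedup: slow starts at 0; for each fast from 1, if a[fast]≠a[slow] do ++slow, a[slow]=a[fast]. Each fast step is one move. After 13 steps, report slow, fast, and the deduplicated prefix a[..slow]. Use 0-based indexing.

(s=0,f=1) a[fast]=1=a[slow] dup → fast++
(s=0,f=2) a[fast]=3≠a[slow]=1 write a[1]=3 → slow++,fast++
(s=1,f=3) a[fast]=4≠a[slow]=3 write a[2]=4 → slow++,fast++
(s=2,f=4) a[fast]=4=a[slow] dup → fast++
(s=2,f=5) a[fast]=4=a[slow] dup → fast++
(s=2,f=6) a[fast]=6≠a[slow]=4 write a[3]=6 → slow++,fast++
(s=3,f=7) a[fast]=7≠a[slow]=6 write a[4]=7 → slow++,fast++
(s=4,f=8) a[fast]=7=a[slow] dup → fast++
(s=4,f=9) a[fast]=7=a[slow] dup → fast++
(s=4,f=10) a[fast]=8≠a[slow]=7 write a[5]=8 → slow++,fast++
(s=5,f=11) a[fast]=8=a[slow] dup → fast++
(s=5,f=12) a[fast]=9≠a[slow]=8 write a[6]=9 → slow++,fast++
(s=6,f=13) a[fast]=10≠a[slow]=9 write a[7]=10 → slow++,fast++

slow=7, fast=14, prefix=[1, 3, 4, 6, 7, 8, 9, 10]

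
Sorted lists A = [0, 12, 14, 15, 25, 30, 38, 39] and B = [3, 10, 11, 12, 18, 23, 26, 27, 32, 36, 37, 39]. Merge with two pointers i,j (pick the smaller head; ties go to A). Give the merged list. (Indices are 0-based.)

[0, 3, 10, 11, 12, 12, 14, 15, 18, 23, 25, 26, 27, 30, 32, 36, 37, 38, 39, 39]

i=0 j=0: A[i]=0<=B[j]=3 take 0, i++
i=1 j=0: A[i]=12>B[j]=3 take 3, j++
i=1 j=1: A[i]=12>B[j]=10 take 10, j++
i=1 j=2: A[i]=12>B[j]=11 take 11, j++
i=1 j=3: A[i]=12<=B[j]=12 take 12, i++
i=2 j=3: A[i]=14>B[j]=12 take 12, j++
i=2 j=4: A[i]=14<=B[j]=18 take 14, i++
i=3 j=4: A[i]=15<=B[j]=18 take 15, i++
i=4 j=4: A[i]=25>B[j]=18 take 18, j++
i=4 j=5: A[i]=25>B[j]=23 take 23, j++
i=4 j=6: A[i]=25<=B[j]=26 take 25, i++
i=5 j=6: A[i]=30>B[j]=26 take 26, j++
i=5 j=7: A[i]=30>B[j]=27 take 27, j++
i=5 j=8: A[i]=30<=B[j]=32 take 30, i++
i=6 j=8: A[i]=38>B[j]=32 take 32, j++
i=6 j=9: A[i]=38>B[j]=36 take 36, j++
i=6 j=10: A[i]=38>B[j]=37 take 37, j++
i=6 j=11: A[i]=38<=B[j]=39 take 38, i++
i=7 j=11: A[i]=39<=B[j]=39 take 39, i++
i=8 j=11: A done, take B[j]=39, j++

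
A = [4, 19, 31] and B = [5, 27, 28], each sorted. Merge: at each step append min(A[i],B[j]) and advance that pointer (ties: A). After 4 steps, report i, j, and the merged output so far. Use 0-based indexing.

i=2, j=2, merged so far=[4, 5, 19, 27]

i=0 j=0: A[i]=4<=B[j]=5 take 4, i++
i=1 j=0: A[i]=19>B[j]=5 take 5, j++
i=1 j=1: A[i]=19<=B[j]=27 take 19, i++
i=2 j=1: A[i]=31>B[j]=27 take 27, j++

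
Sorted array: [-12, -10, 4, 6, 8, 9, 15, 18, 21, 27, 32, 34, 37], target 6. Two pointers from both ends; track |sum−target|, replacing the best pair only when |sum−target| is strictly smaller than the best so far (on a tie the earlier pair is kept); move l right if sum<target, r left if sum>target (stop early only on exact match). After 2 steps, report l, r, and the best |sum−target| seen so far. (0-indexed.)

[0,12] -12+37=25 d=19 * → r--
[0,11] -12+34=22 d=16 * → r--

l=0, r=10, best |Δ|=16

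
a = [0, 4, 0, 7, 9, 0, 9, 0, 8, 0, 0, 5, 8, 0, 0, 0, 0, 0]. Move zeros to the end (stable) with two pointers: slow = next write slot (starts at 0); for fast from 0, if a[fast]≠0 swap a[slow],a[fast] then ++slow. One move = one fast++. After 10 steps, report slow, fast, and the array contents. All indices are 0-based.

slow=0 fast=0: a[fast]=0, fast++
slow=0 fast=1: a[fast]=4≠0 swap→a[0]=4, slow++,fast++
slow=1 fast=2: a[fast]=0, fast++
slow=1 fast=3: a[fast]=7≠0 swap→a[1]=7, slow++,fast++
slow=2 fast=4: a[fast]=9≠0 swap→a[2]=9, slow++,fast++
slow=3 fast=5: a[fast]=0, fast++
slow=3 fast=6: a[fast]=9≠0 swap→a[3]=9, slow++,fast++
slow=4 fast=7: a[fast]=0, fast++
slow=4 fast=8: a[fast]=8≠0 swap→a[4]=8, slow++,fast++
slow=5 fast=9: a[fast]=0, fast++

slow=5, fast=10, a=[4, 7, 9, 9, 8, 0, 0, 0, 0, 0, 0, 5, 8, 0, 0, 0, 0, 0]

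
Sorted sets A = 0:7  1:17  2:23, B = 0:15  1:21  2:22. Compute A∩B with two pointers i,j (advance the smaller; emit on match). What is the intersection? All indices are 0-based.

intersection = []

[i=0,j=0] 7<15 → i++
[i=1,j=0] 17>15 → j++
[i=1,j=1] 17<21 → i++
[i=2,j=1] 23>21 → j++
[i=2,j=2] 23>22 → j++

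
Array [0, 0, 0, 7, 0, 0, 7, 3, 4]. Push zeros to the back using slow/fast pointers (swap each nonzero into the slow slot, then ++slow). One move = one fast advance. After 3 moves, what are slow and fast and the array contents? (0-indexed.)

slow=0, fast=3, a=[0, 0, 0, 7, 0, 0, 7, 3, 4]

(s=0,f=0) a[fast]=0 → fast++
(s=0,f=1) a[fast]=0 → fast++
(s=0,f=2) a[fast]=0 → fast++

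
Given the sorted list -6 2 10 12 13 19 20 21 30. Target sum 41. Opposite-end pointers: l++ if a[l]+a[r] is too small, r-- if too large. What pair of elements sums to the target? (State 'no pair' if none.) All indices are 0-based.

(20, 21)

[0,8] -6+30=24 <41 → l++
[1,8] 2+30=32 <41 → l++
[2,8] 10+30=40 <41 → l++
[3,8] 12+30=42 >41 → r--
[3,7] 12+21=33 <41 → l++
[4,7] 13+21=34 <41 → l++
[5,7] 19+21=40 <41 → l++
[6,7] 20+21=41 → found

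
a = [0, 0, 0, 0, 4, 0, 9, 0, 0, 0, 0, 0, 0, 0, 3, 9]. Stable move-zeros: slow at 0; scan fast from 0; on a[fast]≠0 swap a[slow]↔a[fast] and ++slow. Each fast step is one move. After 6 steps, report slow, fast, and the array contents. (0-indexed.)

(s=0,f=0) a[fast]=0 → fast++
(s=0,f=1) a[fast]=0 → fast++
(s=0,f=2) a[fast]=0 → fast++
(s=0,f=3) a[fast]=0 → fast++
(s=0,f=4) a[fast]=4≠0 swap→a[0]=4 → slow++,fast++
(s=1,f=5) a[fast]=0 → fast++

slow=1, fast=6, a=[4, 0, 0, 0, 0, 0, 9, 0, 0, 0, 0, 0, 0, 0, 3, 9]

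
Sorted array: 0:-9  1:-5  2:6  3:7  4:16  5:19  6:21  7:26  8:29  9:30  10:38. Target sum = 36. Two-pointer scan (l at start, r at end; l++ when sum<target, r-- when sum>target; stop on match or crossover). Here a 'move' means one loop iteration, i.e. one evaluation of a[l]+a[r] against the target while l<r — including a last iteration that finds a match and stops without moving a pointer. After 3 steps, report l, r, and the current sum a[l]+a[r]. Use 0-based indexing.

l=0 r=10: -9+38=29 <36, l++
l=1 r=10: -5+38=33 <36, l++
l=2 r=10: 6+38=44 >36, r--

l=2, r=9, sum=36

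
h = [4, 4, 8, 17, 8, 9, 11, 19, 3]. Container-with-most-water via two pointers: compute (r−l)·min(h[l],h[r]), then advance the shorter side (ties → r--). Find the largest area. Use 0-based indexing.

max area = 68

l=0 r=8: min(4,3)*8=24 best=24 *, r--
l=0 r=7: min(4,19)*7=28 best=28 *, l++
l=1 r=7: min(4,19)*6=24 best=28, l++
l=2 r=7: min(8,19)*5=40 best=40 *, l++
l=3 r=7: min(17,19)*4=68 best=68 *, l++
l=4 r=7: min(8,19)*3=24 best=68, l++
l=5 r=7: min(9,19)*2=18 best=68, l++
l=6 r=7: min(11,19)*1=11 best=68, l++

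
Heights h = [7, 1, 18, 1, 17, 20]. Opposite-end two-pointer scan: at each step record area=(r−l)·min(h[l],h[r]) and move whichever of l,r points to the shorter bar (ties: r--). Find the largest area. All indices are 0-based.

max area = 54

[0,5] min(7,20)*5=35 best=35 * → l++
[1,5] min(1,20)*4=4 best=35 → l++
[2,5] min(18,20)*3=54 best=54 * → l++
[3,5] min(1,20)*2=2 best=54 → l++
[4,5] min(17,20)*1=17 best=54 → l++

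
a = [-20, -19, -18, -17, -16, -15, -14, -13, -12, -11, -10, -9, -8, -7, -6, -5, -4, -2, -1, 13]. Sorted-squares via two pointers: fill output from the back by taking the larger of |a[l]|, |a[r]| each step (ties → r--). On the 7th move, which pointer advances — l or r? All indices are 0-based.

l

[0,19] |-20|>|13| out[19]=400 → l++
[1,19] |-19|>|13| out[18]=361 → l++
[2,19] |-18|>|13| out[17]=324 → l++
[3,19] |-17|>|13| out[16]=289 → l++
[4,19] |-16|>|13| out[15]=256 → l++
[5,19] |-15|>|13| out[14]=225 → l++
[6,19] |-14|>|13| out[13]=196 → l++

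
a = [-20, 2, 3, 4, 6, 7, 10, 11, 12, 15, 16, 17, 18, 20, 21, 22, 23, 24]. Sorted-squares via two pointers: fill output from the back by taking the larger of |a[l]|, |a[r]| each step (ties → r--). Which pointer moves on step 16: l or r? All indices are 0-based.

r

l=0 r=17: |-20|<=|24| out[17]=576, r--
l=0 r=16: |-20|<=|23| out[16]=529, r--
l=0 r=15: |-20|<=|22| out[15]=484, r--
l=0 r=14: |-20|<=|21| out[14]=441, r--
l=0 r=13: |-20|<=|20| out[13]=400, r--
l=0 r=12: |-20|>|18| out[12]=400, l++
l=1 r=12: |2|<=|18| out[11]=324, r--
l=1 r=11: |2|<=|17| out[10]=289, r--
l=1 r=10: |2|<=|16| out[9]=256, r--
l=1 r=9: |2|<=|15| out[8]=225, r--
l=1 r=8: |2|<=|12| out[7]=144, r--
l=1 r=7: |2|<=|11| out[6]=121, r--
l=1 r=6: |2|<=|10| out[5]=100, r--
l=1 r=5: |2|<=|7| out[4]=49, r--
l=1 r=4: |2|<=|6| out[3]=36, r--
l=1 r=3: |2|<=|4| out[2]=16, r--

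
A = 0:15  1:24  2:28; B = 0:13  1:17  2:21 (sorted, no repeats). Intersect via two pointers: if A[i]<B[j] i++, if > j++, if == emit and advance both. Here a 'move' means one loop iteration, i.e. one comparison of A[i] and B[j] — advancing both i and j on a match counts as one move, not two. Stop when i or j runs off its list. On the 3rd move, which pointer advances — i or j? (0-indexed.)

j

i=0 j=0: 15>13, j++
i=0 j=1: 15<17, i++
i=1 j=1: 24>17, j++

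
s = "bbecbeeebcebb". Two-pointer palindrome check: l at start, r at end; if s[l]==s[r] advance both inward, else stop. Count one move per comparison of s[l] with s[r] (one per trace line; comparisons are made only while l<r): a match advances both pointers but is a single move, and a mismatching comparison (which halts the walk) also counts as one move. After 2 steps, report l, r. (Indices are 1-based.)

l=3, r=11

l=1 r=13: 'b'=='b', l++,r--
l=2 r=12: 'b'=='b', l++,r--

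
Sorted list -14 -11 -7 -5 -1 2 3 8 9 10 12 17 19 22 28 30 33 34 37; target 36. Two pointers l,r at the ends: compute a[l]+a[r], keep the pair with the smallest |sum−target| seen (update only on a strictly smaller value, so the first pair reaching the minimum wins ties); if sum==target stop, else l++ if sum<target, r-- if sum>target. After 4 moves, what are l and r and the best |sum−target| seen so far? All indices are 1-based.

l=5, r=19, best |Δ|=4

[1,19] -14+37=23 d=13 * → l++
[2,19] -11+37=26 d=10 * → l++
[3,19] -7+37=30 d=6 * → l++
[4,19] -5+37=32 d=4 * → l++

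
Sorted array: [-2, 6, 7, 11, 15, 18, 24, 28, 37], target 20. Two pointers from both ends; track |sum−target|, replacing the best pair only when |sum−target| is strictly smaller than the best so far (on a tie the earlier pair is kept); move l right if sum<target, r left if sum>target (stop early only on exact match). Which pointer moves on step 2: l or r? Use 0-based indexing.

l=0 r=8: -2+37=35 d=15 *, r--
l=0 r=7: -2+28=26 d=6 *, r--

r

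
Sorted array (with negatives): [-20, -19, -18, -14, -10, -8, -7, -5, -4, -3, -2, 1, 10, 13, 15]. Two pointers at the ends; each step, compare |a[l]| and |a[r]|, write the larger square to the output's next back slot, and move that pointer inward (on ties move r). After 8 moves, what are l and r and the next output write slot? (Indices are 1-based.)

l=6, r=12, next write slot=7

l=1 r=15: |-20|>|15| out[15]=400, l++
l=2 r=15: |-19|>|15| out[14]=361, l++
l=3 r=15: |-18|>|15| out[13]=324, l++
l=4 r=15: |-14|<=|15| out[12]=225, r--
l=4 r=14: |-14|>|13| out[11]=196, l++
l=5 r=14: |-10|<=|13| out[10]=169, r--
l=5 r=13: |-10|<=|10| out[9]=100, r--
l=5 r=12: |-10|>|1| out[8]=100, l++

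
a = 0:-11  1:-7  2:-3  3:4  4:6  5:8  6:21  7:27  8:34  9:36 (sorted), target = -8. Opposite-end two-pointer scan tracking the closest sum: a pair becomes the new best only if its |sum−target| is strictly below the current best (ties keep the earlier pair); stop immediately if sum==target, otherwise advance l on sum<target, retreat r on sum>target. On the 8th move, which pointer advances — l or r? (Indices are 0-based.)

[0,9] -11+36=25 d=33 * → r--
[0,8] -11+34=23 d=31 * → r--
[0,7] -11+27=16 d=24 * → r--
[0,6] -11+21=10 d=18 * → r--
[0,5] -11+8=-3 d=5 * → r--
[0,4] -11+6=-5 d=3 * → r--
[0,3] -11+4=-7 d=1 * → r--
[0,2] -11+-3=-14 d=6 → l++

l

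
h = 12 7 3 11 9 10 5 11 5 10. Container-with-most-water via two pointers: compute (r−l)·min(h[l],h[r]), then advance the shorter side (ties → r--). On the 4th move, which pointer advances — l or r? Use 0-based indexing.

[0,9] min(12,10)*9=90 best=90 * → r--
[0,8] min(12,5)*8=40 best=90 → r--
[0,7] min(12,11)*7=77 best=90 → r--
[0,6] min(12,5)*6=30 best=90 → r--

r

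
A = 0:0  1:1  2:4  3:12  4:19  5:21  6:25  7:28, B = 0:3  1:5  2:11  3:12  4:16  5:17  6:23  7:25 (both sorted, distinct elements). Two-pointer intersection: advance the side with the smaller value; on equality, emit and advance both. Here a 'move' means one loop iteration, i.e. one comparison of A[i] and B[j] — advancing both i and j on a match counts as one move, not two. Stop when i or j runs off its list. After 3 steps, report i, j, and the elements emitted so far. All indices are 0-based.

i=2, j=1, emitted=[]

i=0 j=0: 0<3, i++
i=1 j=0: 1<3, i++
i=2 j=0: 4>3, j++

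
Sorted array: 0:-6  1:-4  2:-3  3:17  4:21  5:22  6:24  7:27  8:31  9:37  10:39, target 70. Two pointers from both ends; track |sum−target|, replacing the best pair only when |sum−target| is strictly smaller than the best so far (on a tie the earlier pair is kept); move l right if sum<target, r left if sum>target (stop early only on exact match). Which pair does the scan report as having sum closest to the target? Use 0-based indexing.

l=0 r=10: -6+39=33 d=37 *, l++
l=1 r=10: -4+39=35 d=35 *, l++
l=2 r=10: -3+39=36 d=34 *, l++
l=3 r=10: 17+39=56 d=14 *, l++
l=4 r=10: 21+39=60 d=10 *, l++
l=5 r=10: 22+39=61 d=9 *, l++
l=6 r=10: 24+39=63 d=7 *, l++
l=7 r=10: 27+39=66 d=4 *, l++
l=8 r=10: 31+39=70 d=0 *, stop

pair (31, 39) with sum 70 (|Δ|=0)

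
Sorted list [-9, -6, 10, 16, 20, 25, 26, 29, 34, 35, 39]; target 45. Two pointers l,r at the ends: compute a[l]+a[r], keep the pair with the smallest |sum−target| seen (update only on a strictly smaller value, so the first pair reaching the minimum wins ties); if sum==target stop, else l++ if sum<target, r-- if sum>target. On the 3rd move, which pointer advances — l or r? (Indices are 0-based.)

r

[0,10] -9+39=30 d=15 * → l++
[1,10] -6+39=33 d=12 * → l++
[2,10] 10+39=49 d=4 * → r--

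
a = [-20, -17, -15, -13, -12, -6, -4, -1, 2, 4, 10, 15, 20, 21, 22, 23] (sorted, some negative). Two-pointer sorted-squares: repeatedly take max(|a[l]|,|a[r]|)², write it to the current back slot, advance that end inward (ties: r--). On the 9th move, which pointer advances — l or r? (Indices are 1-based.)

l

l=1 r=16: |-20|<=|23| out[16]=529, r--
l=1 r=15: |-20|<=|22| out[15]=484, r--
l=1 r=14: |-20|<=|21| out[14]=441, r--
l=1 r=13: |-20|<=|20| out[13]=400, r--
l=1 r=12: |-20|>|15| out[12]=400, l++
l=2 r=12: |-17|>|15| out[11]=289, l++
l=3 r=12: |-15|<=|15| out[10]=225, r--
l=3 r=11: |-15|>|10| out[9]=225, l++
l=4 r=11: |-13|>|10| out[8]=169, l++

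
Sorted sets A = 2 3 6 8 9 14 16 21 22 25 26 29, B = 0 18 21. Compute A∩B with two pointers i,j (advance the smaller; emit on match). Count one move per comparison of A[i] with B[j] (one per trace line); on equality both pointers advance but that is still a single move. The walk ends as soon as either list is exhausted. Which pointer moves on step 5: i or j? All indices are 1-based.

i=1 j=1: 2>0, j++
i=1 j=2: 2<18, i++
i=2 j=2: 3<18, i++
i=3 j=2: 6<18, i++
i=4 j=2: 8<18, i++

i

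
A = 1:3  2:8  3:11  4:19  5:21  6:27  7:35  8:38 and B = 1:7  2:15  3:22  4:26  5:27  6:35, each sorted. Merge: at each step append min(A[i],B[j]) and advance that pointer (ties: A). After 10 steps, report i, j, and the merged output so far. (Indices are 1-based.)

i=7, j=5, merged so far=[3, 7, 8, 11, 15, 19, 21, 22, 26, 27]

i=1 j=1: A[i]=3<=B[j]=7 take 3, i++
i=2 j=1: A[i]=8>B[j]=7 take 7, j++
i=2 j=2: A[i]=8<=B[j]=15 take 8, i++
i=3 j=2: A[i]=11<=B[j]=15 take 11, i++
i=4 j=2: A[i]=19>B[j]=15 take 15, j++
i=4 j=3: A[i]=19<=B[j]=22 take 19, i++
i=5 j=3: A[i]=21<=B[j]=22 take 21, i++
i=6 j=3: A[i]=27>B[j]=22 take 22, j++
i=6 j=4: A[i]=27>B[j]=26 take 26, j++
i=6 j=5: A[i]=27<=B[j]=27 take 27, i++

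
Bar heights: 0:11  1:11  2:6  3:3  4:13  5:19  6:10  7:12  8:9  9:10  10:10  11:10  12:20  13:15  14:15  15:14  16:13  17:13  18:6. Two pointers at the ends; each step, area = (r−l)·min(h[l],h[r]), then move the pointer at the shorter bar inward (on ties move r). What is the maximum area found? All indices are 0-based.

[0,18] min(11,6)*18=108 best=108 * → r--
[0,17] min(11,13)*17=187 best=187 * → l++
[1,17] min(11,13)*16=176 best=187 → l++
[2,17] min(6,13)*15=90 best=187 → l++
[3,17] min(3,13)*14=42 best=187 → l++
[4,17] min(13,13)*13=169 best=187 → r--
[4,16] min(13,13)*12=156 best=187 → r--
[4,15] min(13,14)*11=143 best=187 → l++
[5,15] min(19,14)*10=140 best=187 → r--
[5,14] min(19,15)*9=135 best=187 → r--
[5,13] min(19,15)*8=120 best=187 → r--
[5,12] min(19,20)*7=133 best=187 → l++
[6,12] min(10,20)*6=60 best=187 → l++
[7,12] min(12,20)*5=60 best=187 → l++
[8,12] min(9,20)*4=36 best=187 → l++
[9,12] min(10,20)*3=30 best=187 → l++
[10,12] min(10,20)*2=20 best=187 → l++
[11,12] min(10,20)*1=10 best=187 → l++

max area = 187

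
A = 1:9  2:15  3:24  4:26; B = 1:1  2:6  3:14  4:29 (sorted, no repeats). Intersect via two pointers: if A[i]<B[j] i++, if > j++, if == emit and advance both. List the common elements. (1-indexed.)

[i=1,j=1] 9>1 → j++
[i=1,j=2] 9>6 → j++
[i=1,j=3] 9<14 → i++
[i=2,j=3] 15>14 → j++
[i=2,j=4] 15<29 → i++
[i=3,j=4] 24<29 → i++
[i=4,j=4] 26<29 → i++

intersection = []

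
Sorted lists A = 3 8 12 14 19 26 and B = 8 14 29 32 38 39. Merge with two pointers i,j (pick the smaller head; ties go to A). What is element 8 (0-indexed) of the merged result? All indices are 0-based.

[i=0,j=0] A[i]=3<=B[j]=8 take 3 → i++
[i=1,j=0] A[i]=8<=B[j]=8 take 8 → i++
[i=2,j=0] A[i]=12>B[j]=8 take 8 → j++
[i=2,j=1] A[i]=12<=B[j]=14 take 12 → i++
[i=3,j=1] A[i]=14<=B[j]=14 take 14 → i++
[i=4,j=1] A[i]=19>B[j]=14 take 14 → j++
[i=4,j=2] A[i]=19<=B[j]=29 take 19 → i++
[i=5,j=2] A[i]=26<=B[j]=29 take 26 → i++
[i=6,j=2] A done, take B[j]=29 → j++
[i=6,j=3] A done, take B[j]=32 → j++
[i=6,j=4] A done, take B[j]=38 → j++
[i=6,j=5] A done, take B[j]=39 → j++

merged[8] = 29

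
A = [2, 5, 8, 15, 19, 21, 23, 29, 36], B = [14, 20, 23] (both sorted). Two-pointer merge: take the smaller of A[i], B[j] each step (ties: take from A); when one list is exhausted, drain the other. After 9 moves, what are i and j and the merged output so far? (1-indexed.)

i=8, j=3, merged so far=[2, 5, 8, 14, 15, 19, 20, 21, 23]

i=1 j=1: A[i]=2<=B[j]=14 take 2, i++
i=2 j=1: A[i]=5<=B[j]=14 take 5, i++
i=3 j=1: A[i]=8<=B[j]=14 take 8, i++
i=4 j=1: A[i]=15>B[j]=14 take 14, j++
i=4 j=2: A[i]=15<=B[j]=20 take 15, i++
i=5 j=2: A[i]=19<=B[j]=20 take 19, i++
i=6 j=2: A[i]=21>B[j]=20 take 20, j++
i=6 j=3: A[i]=21<=B[j]=23 take 21, i++
i=7 j=3: A[i]=23<=B[j]=23 take 23, i++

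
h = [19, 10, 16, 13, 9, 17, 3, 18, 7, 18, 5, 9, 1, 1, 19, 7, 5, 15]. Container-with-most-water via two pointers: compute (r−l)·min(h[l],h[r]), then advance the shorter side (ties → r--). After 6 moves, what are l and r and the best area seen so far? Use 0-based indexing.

l=0, r=11, best area=266

l=0 r=17: min(19,15)*17=255 best=255 *, r--
l=0 r=16: min(19,5)*16=80 best=255, r--
l=0 r=15: min(19,7)*15=105 best=255, r--
l=0 r=14: min(19,19)*14=266 best=266 *, r--
l=0 r=13: min(19,1)*13=13 best=266, r--
l=0 r=12: min(19,1)*12=12 best=266, r--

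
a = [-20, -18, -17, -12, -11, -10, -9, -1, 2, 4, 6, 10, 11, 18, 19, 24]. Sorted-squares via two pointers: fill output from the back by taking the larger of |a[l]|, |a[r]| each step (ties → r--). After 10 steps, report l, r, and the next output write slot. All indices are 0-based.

l=5, r=10, next write slot=5

l=0 r=15: |-20|<=|24| out[15]=576, r--
l=0 r=14: |-20|>|19| out[14]=400, l++
l=1 r=14: |-18|<=|19| out[13]=361, r--
l=1 r=13: |-18|<=|18| out[12]=324, r--
l=1 r=12: |-18|>|11| out[11]=324, l++
l=2 r=12: |-17|>|11| out[10]=289, l++
l=3 r=12: |-12|>|11| out[9]=144, l++
l=4 r=12: |-11|<=|11| out[8]=121, r--
l=4 r=11: |-11|>|10| out[7]=121, l++
l=5 r=11: |-10|<=|10| out[6]=100, r--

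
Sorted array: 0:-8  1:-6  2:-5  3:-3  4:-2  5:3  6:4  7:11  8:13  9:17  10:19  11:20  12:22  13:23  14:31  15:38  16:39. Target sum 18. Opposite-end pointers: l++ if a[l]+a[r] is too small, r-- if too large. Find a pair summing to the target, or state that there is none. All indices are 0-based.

(-5, 23)

[0,16] -8+39=31 >18 → r--
[0,15] -8+38=30 >18 → r--
[0,14] -8+31=23 >18 → r--
[0,13] -8+23=15 <18 → l++
[1,13] -6+23=17 <18 → l++
[2,13] -5+23=18 → found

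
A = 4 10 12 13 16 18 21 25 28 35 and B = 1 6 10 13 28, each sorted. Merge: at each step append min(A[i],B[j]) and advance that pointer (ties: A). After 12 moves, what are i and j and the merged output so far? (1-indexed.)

i=1 j=1: A[i]=4>B[j]=1 take 1, j++
i=1 j=2: A[i]=4<=B[j]=6 take 4, i++
i=2 j=2: A[i]=10>B[j]=6 take 6, j++
i=2 j=3: A[i]=10<=B[j]=10 take 10, i++
i=3 j=3: A[i]=12>B[j]=10 take 10, j++
i=3 j=4: A[i]=12<=B[j]=13 take 12, i++
i=4 j=4: A[i]=13<=B[j]=13 take 13, i++
i=5 j=4: A[i]=16>B[j]=13 take 13, j++
i=5 j=5: A[i]=16<=B[j]=28 take 16, i++
i=6 j=5: A[i]=18<=B[j]=28 take 18, i++
i=7 j=5: A[i]=21<=B[j]=28 take 21, i++
i=8 j=5: A[i]=25<=B[j]=28 take 25, i++

i=9, j=5, merged so far=[1, 4, 6, 10, 10, 12, 13, 13, 16, 18, 21, 25]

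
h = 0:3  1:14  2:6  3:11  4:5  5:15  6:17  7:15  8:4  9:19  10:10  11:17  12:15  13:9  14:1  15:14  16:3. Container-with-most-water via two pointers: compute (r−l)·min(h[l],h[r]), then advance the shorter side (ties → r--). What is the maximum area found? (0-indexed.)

l=0 r=16: min(3,3)*16=48 best=48 *, r--
l=0 r=15: min(3,14)*15=45 best=48, l++
l=1 r=15: min(14,14)*14=196 best=196 *, r--
l=1 r=14: min(14,1)*13=13 best=196, r--
l=1 r=13: min(14,9)*12=108 best=196, r--
l=1 r=12: min(14,15)*11=154 best=196, l++
l=2 r=12: min(6,15)*10=60 best=196, l++
l=3 r=12: min(11,15)*9=99 best=196, l++
l=4 r=12: min(5,15)*8=40 best=196, l++
l=5 r=12: min(15,15)*7=105 best=196, r--
l=5 r=11: min(15,17)*6=90 best=196, l++
l=6 r=11: min(17,17)*5=85 best=196, r--
l=6 r=10: min(17,10)*4=40 best=196, r--
l=6 r=9: min(17,19)*3=51 best=196, l++
l=7 r=9: min(15,19)*2=30 best=196, l++
l=8 r=9: min(4,19)*1=4 best=196, l++

max area = 196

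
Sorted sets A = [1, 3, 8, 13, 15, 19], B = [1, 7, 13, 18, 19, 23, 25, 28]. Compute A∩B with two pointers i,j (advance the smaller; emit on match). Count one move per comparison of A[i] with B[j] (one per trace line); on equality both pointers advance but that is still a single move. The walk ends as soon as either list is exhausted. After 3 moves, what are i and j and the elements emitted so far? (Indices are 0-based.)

i=0 j=0: 1==1 emit, i++,j++
i=1 j=1: 3<7, i++
i=2 j=1: 8>7, j++

i=2, j=2, emitted=[1]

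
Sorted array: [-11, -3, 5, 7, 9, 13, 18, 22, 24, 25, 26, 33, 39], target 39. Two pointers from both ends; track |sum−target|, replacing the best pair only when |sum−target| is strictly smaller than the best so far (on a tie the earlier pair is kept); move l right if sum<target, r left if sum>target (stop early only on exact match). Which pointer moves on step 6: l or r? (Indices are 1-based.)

l=1 r=13: -11+39=28 d=11 *, l++
l=2 r=13: -3+39=36 d=3 *, l++
l=3 r=13: 5+39=44 d=5, r--
l=3 r=12: 5+33=38 d=1 *, l++
l=4 r=12: 7+33=40 d=1, r--
l=4 r=11: 7+26=33 d=6, l++

l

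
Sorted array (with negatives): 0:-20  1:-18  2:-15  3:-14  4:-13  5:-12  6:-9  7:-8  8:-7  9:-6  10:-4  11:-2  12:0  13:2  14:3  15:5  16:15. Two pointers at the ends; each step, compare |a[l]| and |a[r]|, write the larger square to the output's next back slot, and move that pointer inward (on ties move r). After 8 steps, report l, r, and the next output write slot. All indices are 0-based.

l=7, r=15, next write slot=8

[0,16] |-20|>|15| out[16]=400 → l++
[1,16] |-18|>|15| out[15]=324 → l++
[2,16] |-15|<=|15| out[14]=225 → r--
[2,15] |-15|>|5| out[13]=225 → l++
[3,15] |-14|>|5| out[12]=196 → l++
[4,15] |-13|>|5| out[11]=169 → l++
[5,15] |-12|>|5| out[10]=144 → l++
[6,15] |-9|>|5| out[9]=81 → l++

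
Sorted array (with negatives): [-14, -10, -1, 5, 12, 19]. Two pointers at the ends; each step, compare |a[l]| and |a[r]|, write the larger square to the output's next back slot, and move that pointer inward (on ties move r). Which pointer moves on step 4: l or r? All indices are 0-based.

[0,5] |-14|<=|19| out[5]=361 → r--
[0,4] |-14|>|12| out[4]=196 → l++
[1,4] |-10|<=|12| out[3]=144 → r--
[1,3] |-10|>|5| out[2]=100 → l++

l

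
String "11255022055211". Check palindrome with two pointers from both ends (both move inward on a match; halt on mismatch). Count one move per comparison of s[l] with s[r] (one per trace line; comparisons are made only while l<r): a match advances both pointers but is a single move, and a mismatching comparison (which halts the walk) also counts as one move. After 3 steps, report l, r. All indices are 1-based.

[1,14] '1'=='1' → l++,r--
[2,13] '1'=='1' → l++,r--
[3,12] '2'=='2' → l++,r--

l=4, r=11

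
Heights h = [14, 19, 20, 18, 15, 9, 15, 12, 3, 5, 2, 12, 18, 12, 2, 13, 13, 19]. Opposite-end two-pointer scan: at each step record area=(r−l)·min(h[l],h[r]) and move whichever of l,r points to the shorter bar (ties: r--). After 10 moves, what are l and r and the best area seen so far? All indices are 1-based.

l=2, r=9, best area=304

[1,18] min(14,19)*17=238 best=238 * → l++
[2,18] min(19,19)*16=304 best=304 * → r--
[2,17] min(19,13)*15=195 best=304 → r--
[2,16] min(19,13)*14=182 best=304 → r--
[2,15] min(19,2)*13=26 best=304 → r--
[2,14] min(19,12)*12=144 best=304 → r--
[2,13] min(19,18)*11=198 best=304 → r--
[2,12] min(19,12)*10=120 best=304 → r--
[2,11] min(19,2)*9=18 best=304 → r--
[2,10] min(19,5)*8=40 best=304 → r--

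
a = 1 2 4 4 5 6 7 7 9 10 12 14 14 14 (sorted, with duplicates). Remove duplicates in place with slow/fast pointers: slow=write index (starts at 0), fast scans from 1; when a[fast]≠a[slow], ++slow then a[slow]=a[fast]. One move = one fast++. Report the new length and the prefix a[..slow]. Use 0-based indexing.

(s=0,f=1) a[fast]=2≠a[slow]=1 write a[1]=2 → slow++,fast++
(s=1,f=2) a[fast]=4≠a[slow]=2 write a[2]=4 → slow++,fast++
(s=2,f=3) a[fast]=4=a[slow] dup → fast++
(s=2,f=4) a[fast]=5≠a[slow]=4 write a[3]=5 → slow++,fast++
(s=3,f=5) a[fast]=6≠a[slow]=5 write a[4]=6 → slow++,fast++
(s=4,f=6) a[fast]=7≠a[slow]=6 write a[5]=7 → slow++,fast++
(s=5,f=7) a[fast]=7=a[slow] dup → fast++
(s=5,f=8) a[fast]=9≠a[slow]=7 write a[6]=9 → slow++,fast++
(s=6,f=9) a[fast]=10≠a[slow]=9 write a[7]=10 → slow++,fast++
(s=7,f=10) a[fast]=12≠a[slow]=10 write a[8]=12 → slow++,fast++
(s=8,f=11) a[fast]=14≠a[slow]=12 write a[9]=14 → slow++,fast++
(s=9,f=12) a[fast]=14=a[slow] dup → fast++
(s=9,f=13) a[fast]=14=a[slow] dup → fast++

length 10; prefix = [1, 2, 4, 5, 6, 7, 9, 10, 12, 14]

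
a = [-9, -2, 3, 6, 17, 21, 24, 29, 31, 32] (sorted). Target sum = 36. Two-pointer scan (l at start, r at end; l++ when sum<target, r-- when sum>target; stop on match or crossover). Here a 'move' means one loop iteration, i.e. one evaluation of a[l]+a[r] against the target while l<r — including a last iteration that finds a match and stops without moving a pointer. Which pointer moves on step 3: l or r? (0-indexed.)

l

[0,9] -9+32=23 <36 → l++
[1,9] -2+32=30 <36 → l++
[2,9] 3+32=35 <36 → l++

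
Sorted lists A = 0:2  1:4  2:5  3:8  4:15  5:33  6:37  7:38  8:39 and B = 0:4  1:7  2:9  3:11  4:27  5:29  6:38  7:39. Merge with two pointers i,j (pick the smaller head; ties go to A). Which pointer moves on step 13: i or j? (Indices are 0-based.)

i

i=0 j=0: A[i]=2<=B[j]=4 take 2, i++
i=1 j=0: A[i]=4<=B[j]=4 take 4, i++
i=2 j=0: A[i]=5>B[j]=4 take 4, j++
i=2 j=1: A[i]=5<=B[j]=7 take 5, i++
i=3 j=1: A[i]=8>B[j]=7 take 7, j++
i=3 j=2: A[i]=8<=B[j]=9 take 8, i++
i=4 j=2: A[i]=15>B[j]=9 take 9, j++
i=4 j=3: A[i]=15>B[j]=11 take 11, j++
i=4 j=4: A[i]=15<=B[j]=27 take 15, i++
i=5 j=4: A[i]=33>B[j]=27 take 27, j++
i=5 j=5: A[i]=33>B[j]=29 take 29, j++
i=5 j=6: A[i]=33<=B[j]=38 take 33, i++
i=6 j=6: A[i]=37<=B[j]=38 take 37, i++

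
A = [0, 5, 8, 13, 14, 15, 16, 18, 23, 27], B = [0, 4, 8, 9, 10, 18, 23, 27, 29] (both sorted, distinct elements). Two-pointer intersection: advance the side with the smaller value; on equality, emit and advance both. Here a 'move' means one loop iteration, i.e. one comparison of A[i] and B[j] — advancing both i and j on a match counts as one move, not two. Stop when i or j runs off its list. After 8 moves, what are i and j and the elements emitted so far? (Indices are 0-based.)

i=0 j=0: 0==0 emit, i++,j++
i=1 j=1: 5>4, j++
i=1 j=2: 5<8, i++
i=2 j=2: 8==8 emit, i++,j++
i=3 j=3: 13>9, j++
i=3 j=4: 13>10, j++
i=3 j=5: 13<18, i++
i=4 j=5: 14<18, i++

i=5, j=5, emitted=[0, 8]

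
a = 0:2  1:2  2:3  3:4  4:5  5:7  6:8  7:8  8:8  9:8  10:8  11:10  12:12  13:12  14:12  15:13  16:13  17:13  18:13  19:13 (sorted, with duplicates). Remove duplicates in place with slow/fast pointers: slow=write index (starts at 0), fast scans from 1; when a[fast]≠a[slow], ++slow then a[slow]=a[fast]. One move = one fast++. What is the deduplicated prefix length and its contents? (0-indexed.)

length 9; prefix = [2, 3, 4, 5, 7, 8, 10, 12, 13]

slow=0 fast=1: a[fast]=2=a[slow] dup, fast++
slow=0 fast=2: a[fast]=3≠a[slow]=2 write a[1]=3, slow++,fast++
slow=1 fast=3: a[fast]=4≠a[slow]=3 write a[2]=4, slow++,fast++
slow=2 fast=4: a[fast]=5≠a[slow]=4 write a[3]=5, slow++,fast++
slow=3 fast=5: a[fast]=7≠a[slow]=5 write a[4]=7, slow++,fast++
slow=4 fast=6: a[fast]=8≠a[slow]=7 write a[5]=8, slow++,fast++
slow=5 fast=7: a[fast]=8=a[slow] dup, fast++
slow=5 fast=8: a[fast]=8=a[slow] dup, fast++
slow=5 fast=9: a[fast]=8=a[slow] dup, fast++
slow=5 fast=10: a[fast]=8=a[slow] dup, fast++
slow=5 fast=11: a[fast]=10≠a[slow]=8 write a[6]=10, slow++,fast++
slow=6 fast=12: a[fast]=12≠a[slow]=10 write a[7]=12, slow++,fast++
slow=7 fast=13: a[fast]=12=a[slow] dup, fast++
slow=7 fast=14: a[fast]=12=a[slow] dup, fast++
slow=7 fast=15: a[fast]=13≠a[slow]=12 write a[8]=13, slow++,fast++
slow=8 fast=16: a[fast]=13=a[slow] dup, fast++
slow=8 fast=17: a[fast]=13=a[slow] dup, fast++
slow=8 fast=18: a[fast]=13=a[slow] dup, fast++
slow=8 fast=19: a[fast]=13=a[slow] dup, fast++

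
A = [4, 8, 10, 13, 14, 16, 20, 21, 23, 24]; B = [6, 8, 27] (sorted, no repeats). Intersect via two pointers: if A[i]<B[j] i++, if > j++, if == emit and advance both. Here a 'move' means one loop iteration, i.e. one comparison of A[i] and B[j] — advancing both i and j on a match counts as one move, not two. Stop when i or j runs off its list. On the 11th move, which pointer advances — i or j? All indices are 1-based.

i=1 j=1: 4<6, i++
i=2 j=1: 8>6, j++
i=2 j=2: 8==8 emit, i++,j++
i=3 j=3: 10<27, i++
i=4 j=3: 13<27, i++
i=5 j=3: 14<27, i++
i=6 j=3: 16<27, i++
i=7 j=3: 20<27, i++
i=8 j=3: 21<27, i++
i=9 j=3: 23<27, i++
i=10 j=3: 24<27, i++

i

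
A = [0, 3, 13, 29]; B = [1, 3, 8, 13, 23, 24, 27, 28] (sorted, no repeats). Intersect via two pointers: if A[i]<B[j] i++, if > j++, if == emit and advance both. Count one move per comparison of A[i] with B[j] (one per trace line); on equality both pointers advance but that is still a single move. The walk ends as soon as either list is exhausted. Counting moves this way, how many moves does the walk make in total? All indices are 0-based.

i=0 j=0: 0<1, i++
i=1 j=0: 3>1, j++
i=1 j=1: 3==3 emit, i++,j++
i=2 j=2: 13>8, j++
i=2 j=3: 13==13 emit, i++,j++
i=3 j=4: 29>23, j++
i=3 j=5: 29>24, j++
i=3 j=6: 29>27, j++
i=3 j=7: 29>28, j++

9 moves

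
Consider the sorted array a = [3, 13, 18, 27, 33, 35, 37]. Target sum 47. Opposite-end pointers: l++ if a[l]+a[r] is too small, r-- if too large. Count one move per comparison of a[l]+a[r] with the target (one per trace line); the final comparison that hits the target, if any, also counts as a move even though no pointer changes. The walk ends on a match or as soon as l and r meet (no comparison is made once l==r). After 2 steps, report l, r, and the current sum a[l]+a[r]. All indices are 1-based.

l=2, r=6, sum=48

l=1 r=7: 3+37=40 <47, l++
l=2 r=7: 13+37=50 >47, r--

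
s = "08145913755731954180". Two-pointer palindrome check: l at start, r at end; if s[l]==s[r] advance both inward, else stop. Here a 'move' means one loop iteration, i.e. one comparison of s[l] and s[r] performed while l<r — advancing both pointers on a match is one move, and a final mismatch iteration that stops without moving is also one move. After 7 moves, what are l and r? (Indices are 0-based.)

l=0 r=19: '0'=='0', l++,r--
l=1 r=18: '8'=='8', l++,r--
l=2 r=17: '1'=='1', l++,r--
l=3 r=16: '4'=='4', l++,r--
l=4 r=15: '5'=='5', l++,r--
l=5 r=14: '9'=='9', l++,r--
l=6 r=13: '1'=='1', l++,r--

l=7, r=12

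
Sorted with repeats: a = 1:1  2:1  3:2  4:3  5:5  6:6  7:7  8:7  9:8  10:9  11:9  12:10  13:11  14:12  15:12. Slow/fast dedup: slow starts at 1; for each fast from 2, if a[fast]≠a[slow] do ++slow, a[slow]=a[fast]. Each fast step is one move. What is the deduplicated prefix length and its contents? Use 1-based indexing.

length 11; prefix = [1, 2, 3, 5, 6, 7, 8, 9, 10, 11, 12]

(s=1,f=2) a[fast]=1=a[slow] dup → fast++
(s=1,f=3) a[fast]=2≠a[slow]=1 write a[2]=2 → slow++,fast++
(s=2,f=4) a[fast]=3≠a[slow]=2 write a[3]=3 → slow++,fast++
(s=3,f=5) a[fast]=5≠a[slow]=3 write a[4]=5 → slow++,fast++
(s=4,f=6) a[fast]=6≠a[slow]=5 write a[5]=6 → slow++,fast++
(s=5,f=7) a[fast]=7≠a[slow]=6 write a[6]=7 → slow++,fast++
(s=6,f=8) a[fast]=7=a[slow] dup → fast++
(s=6,f=9) a[fast]=8≠a[slow]=7 write a[7]=8 → slow++,fast++
(s=7,f=10) a[fast]=9≠a[slow]=8 write a[8]=9 → slow++,fast++
(s=8,f=11) a[fast]=9=a[slow] dup → fast++
(s=8,f=12) a[fast]=10≠a[slow]=9 write a[9]=10 → slow++,fast++
(s=9,f=13) a[fast]=11≠a[slow]=10 write a[10]=11 → slow++,fast++
(s=10,f=14) a[fast]=12≠a[slow]=11 write a[11]=12 → slow++,fast++
(s=11,f=15) a[fast]=12=a[slow] dup → fast++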